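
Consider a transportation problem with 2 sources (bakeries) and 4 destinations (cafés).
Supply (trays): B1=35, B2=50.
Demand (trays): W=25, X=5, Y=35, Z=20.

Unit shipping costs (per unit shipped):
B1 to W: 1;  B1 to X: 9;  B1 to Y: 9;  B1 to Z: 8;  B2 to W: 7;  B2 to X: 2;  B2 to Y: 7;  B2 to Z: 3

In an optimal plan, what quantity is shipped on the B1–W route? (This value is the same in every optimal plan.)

The minimum-cost plan:
  B1–W: 25 × 1 = 25
  B1–Y: 10 × 9 = 90
  B2–X: 5 × 2 = 10
  B2–Y: 25 × 7 = 175
  B2–Z: 20 × 3 = 60
Total cost = 360.
So B1→W carries 25 trays.

25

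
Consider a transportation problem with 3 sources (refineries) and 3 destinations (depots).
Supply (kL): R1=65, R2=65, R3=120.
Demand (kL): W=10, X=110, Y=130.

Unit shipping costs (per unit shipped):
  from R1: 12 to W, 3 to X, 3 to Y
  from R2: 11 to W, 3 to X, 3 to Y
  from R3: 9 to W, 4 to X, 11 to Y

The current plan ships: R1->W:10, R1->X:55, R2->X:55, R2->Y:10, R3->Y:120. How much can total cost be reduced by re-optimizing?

880

Current plan cost = 10·12 + 55·3 + 55·3 + 10·3 + 120·11 = 1800.
Optimal plan:
  R1->Y: 65 kL
  R2->Y: 65 kL
  R3->W: 10 kL
  R3->X: 110 kL
Optimal cost = 920.
Saving = 1800 − 920 = 880.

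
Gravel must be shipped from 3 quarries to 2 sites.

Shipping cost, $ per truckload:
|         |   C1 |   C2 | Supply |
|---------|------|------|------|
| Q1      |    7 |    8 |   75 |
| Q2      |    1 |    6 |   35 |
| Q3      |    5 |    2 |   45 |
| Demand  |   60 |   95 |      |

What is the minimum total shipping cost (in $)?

One minimum-cost allocation:
  Q1→C1: 25 × $7 = $175
  Q1→C2: 50 × $8 = $400
  Q2→C1: 35 × $1 = $35
  Q3→C2: 45 × $2 = $90
Total = 175 + 400 + 35 + 90 = $700.

700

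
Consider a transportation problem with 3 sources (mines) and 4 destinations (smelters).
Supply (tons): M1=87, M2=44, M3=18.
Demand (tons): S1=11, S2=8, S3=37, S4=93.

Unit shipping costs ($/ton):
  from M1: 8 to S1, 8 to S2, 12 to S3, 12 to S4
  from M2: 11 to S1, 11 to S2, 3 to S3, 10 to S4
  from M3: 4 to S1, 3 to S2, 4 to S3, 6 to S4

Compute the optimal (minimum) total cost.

An optimal shipping plan:
  M1 to S1: 11 × $8 = $88
  M1 to S2: 8 × $8 = $64
  M1 to S4: 68 × $12 = $816
  M2 to S3: 37 × $3 = $111
  M2 to S4: 7 × $10 = $70
  M3 to S4: 18 × $6 = $108
Total = 88 + 64 + 816 + 111 + 70 + 108 = $1257.

1257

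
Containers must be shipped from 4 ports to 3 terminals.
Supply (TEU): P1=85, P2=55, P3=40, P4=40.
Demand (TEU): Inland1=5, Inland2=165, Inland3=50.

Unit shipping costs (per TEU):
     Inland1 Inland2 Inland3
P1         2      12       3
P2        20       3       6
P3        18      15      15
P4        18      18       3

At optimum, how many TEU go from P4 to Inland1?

Optimal shipments:
  P1→Inland1: 5 × 2 = 10
  P1→Inland2: 70 × 12 = 840
  P1→Inland3: 10 × 3 = 30
  P2→Inland2: 55 × 3 = 165
  P3→Inland2: 40 × 15 = 600
  P4→Inland3: 40 × 3 = 120
Total cost = 1765.
The route P4→Inland1 is not used.

0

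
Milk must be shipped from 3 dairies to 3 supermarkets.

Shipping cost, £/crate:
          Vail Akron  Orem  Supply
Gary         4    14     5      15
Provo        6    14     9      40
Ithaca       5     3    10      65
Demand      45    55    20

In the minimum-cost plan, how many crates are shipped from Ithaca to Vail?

10

Optimal shipments:
  Gary->Orem: 15 crates
  Provo->Vail: 35 crates
  Provo->Orem: 5 crates
  Ithaca->Vail: 10 crates
  Ithaca->Akron: 55 crates
Total cost = £545.
So Ithaca→Vail carries 10 crates.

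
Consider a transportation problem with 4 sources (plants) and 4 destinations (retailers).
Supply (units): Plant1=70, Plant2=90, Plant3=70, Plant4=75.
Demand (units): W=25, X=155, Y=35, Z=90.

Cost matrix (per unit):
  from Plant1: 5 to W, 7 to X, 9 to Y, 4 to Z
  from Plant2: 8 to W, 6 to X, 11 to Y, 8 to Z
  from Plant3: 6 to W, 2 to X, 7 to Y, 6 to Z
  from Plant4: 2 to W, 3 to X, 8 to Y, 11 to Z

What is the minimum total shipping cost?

1375

One minimum-cost allocation:
  Plant1 to Z: 70 × 4 = 280
  Plant2 to X: 70 × 6 = 420
  Plant2 to Z: 20 × 8 = 160
  Plant3 to X: 35 × 2 = 70
  Plant3 to Y: 35 × 7 = 245
  Plant4 to W: 25 × 2 = 50
  Plant4 to X: 50 × 3 = 150
Total = 280 + 420 + 160 + 70 + 245 + 50 + 150 = 1375.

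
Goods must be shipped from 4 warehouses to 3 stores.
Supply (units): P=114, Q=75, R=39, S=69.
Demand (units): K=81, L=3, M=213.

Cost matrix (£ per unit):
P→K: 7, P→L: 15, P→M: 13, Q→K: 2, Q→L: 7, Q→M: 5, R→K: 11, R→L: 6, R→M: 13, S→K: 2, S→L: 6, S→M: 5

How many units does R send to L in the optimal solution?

3

Optimal shipments:
  P→K: 81 units
  P→M: 33 units
  Q→M: 75 units
  R→L: 3 units
  R→M: 36 units
  S→M: 69 units
Total cost = £2202.
So R→L carries 3 units.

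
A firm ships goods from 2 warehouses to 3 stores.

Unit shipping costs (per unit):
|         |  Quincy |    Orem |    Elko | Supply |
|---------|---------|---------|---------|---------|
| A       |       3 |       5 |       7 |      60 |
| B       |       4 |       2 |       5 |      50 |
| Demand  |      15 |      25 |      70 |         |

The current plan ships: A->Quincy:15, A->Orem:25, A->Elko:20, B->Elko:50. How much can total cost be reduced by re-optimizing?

25

Current plan cost = 15·3 + 25·5 + 20·7 + 50·5 = 560.
Optimal plan:
  A–Quincy: 15 × 3 = 45
  A–Elko: 45 × 7 = 315
  B–Orem: 25 × 2 = 50
  B–Elko: 25 × 5 = 125
Optimal cost = 535.
Saving = 560 − 535 = 25.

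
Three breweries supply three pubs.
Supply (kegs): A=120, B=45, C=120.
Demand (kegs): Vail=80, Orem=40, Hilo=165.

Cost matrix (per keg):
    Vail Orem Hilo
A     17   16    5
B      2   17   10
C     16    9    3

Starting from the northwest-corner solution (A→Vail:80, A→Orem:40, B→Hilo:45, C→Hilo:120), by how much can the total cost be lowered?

1100

Current plan cost = 80·17 + 40·16 + 45·10 + 120·3 = 2810.
Optimal plan:
  A to Vail: 35 × 17 = 595
  A to Hilo: 85 × 5 = 425
  B to Vail: 45 × 2 = 90
  C to Orem: 40 × 9 = 360
  C to Hilo: 80 × 3 = 240
Optimal cost = 1710.
Saving = 2810 − 1710 = 1100.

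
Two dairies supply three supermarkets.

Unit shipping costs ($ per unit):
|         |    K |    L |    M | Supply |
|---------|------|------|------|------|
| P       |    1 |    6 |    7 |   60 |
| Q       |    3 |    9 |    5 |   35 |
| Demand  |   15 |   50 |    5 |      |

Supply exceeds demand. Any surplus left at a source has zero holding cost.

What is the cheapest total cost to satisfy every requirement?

One minimum-cost allocation:
  P→K: 10 × $1 = $10
  P→L: 50 × $6 = $300
  Q→K: 5 × $3 = $15
  Q→M: 5 × $5 = $25
Total = 10 + 300 + 15 + 25 = $350.

350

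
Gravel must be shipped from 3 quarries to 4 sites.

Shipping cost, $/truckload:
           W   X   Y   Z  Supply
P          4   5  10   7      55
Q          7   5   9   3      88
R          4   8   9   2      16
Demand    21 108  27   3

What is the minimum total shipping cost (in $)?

A cheapest plan:
  P->W: 8 × $4 = $32
  P->X: 47 × $5 = $235
  Q->X: 61 × $5 = $305
  Q->Y: 27 × $9 = $243
  R->W: 13 × $4 = $52
  R->Z: 3 × $2 = $6
Total = 32 + 235 + 305 + 243 + 52 + 6 = $873.

873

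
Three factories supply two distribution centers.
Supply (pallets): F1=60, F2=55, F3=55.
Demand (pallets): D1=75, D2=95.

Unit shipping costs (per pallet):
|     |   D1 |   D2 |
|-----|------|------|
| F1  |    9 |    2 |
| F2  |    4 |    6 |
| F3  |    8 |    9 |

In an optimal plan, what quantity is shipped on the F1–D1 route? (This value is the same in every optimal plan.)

0

Solving gives:
  F1 to D2: 60 × 2 = 120
  F2 to D1: 55 × 4 = 220
  F3 to D1: 20 × 8 = 160
  F3 to D2: 35 × 9 = 315
Total cost = 815.
The route F1→D1 is not used.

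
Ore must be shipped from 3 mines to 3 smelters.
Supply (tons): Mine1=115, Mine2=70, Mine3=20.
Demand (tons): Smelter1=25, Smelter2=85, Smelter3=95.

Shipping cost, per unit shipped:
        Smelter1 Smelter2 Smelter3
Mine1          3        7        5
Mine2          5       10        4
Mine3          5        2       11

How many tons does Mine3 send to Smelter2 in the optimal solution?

20

Optimal shipments:
  Mine1→Smelter1: 25 × 3 = 75
  Mine1→Smelter2: 65 × 7 = 455
  Mine1→Smelter3: 25 × 5 = 125
  Mine2→Smelter3: 70 × 4 = 280
  Mine3→Smelter2: 20 × 2 = 40
Total cost = 975.
So Mine3→Smelter2 carries 20 tons.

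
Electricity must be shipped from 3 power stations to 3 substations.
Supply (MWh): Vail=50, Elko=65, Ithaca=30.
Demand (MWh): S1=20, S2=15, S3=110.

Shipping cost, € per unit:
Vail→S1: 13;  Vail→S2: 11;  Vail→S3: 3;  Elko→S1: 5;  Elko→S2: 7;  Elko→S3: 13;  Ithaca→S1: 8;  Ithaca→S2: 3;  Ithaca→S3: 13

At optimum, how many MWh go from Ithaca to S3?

15

The minimum-cost plan:
  Vail–S3: 50 × €3 = €150
  Elko–S1: 20 × €5 = €100
  Elko–S3: 45 × €13 = €585
  Ithaca–S2: 15 × €3 = €45
  Ithaca–S3: 15 × €13 = €195
Total cost = €1075.
So Ithaca→S3 carries 15 MWh.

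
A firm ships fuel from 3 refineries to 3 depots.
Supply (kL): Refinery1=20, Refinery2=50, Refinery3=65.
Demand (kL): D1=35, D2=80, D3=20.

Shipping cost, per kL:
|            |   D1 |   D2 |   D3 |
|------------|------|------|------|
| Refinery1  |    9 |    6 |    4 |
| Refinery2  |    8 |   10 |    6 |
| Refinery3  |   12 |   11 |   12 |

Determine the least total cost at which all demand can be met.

One minimum-cost allocation:
  Refinery1–D2: 15 kL
  Refinery1–D3: 5 kL
  Refinery2–D1: 35 kL
  Refinery2–D3: 15 kL
  Refinery3–D2: 65 kL
Total cost = 1195.

1195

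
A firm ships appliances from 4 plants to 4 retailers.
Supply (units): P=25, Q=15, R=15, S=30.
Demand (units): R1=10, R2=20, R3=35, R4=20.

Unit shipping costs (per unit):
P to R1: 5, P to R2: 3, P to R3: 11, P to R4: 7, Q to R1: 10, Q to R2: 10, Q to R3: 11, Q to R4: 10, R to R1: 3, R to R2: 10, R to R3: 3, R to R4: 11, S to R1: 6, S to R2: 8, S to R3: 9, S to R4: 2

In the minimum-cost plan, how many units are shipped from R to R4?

Optimal shipments:
  P->R1: 5 × 5 = 25
  P->R2: 20 × 3 = 60
  Q->R3: 15 × 11 = 165
  R->R3: 15 × 3 = 45
  S->R1: 5 × 6 = 30
  S->R3: 5 × 9 = 45
  S->R4: 20 × 2 = 40
Total cost = 410.
The route R→R4 is not used.

0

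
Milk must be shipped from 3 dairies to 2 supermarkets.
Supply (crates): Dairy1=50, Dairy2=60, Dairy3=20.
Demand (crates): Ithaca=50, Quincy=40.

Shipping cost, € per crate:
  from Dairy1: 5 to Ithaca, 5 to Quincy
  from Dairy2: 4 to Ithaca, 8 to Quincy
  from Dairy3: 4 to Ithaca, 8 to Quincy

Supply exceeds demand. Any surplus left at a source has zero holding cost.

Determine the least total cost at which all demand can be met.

400

One minimum-cost allocation:
  Dairy1→Quincy: 40 × €5 = €200
  Dairy2→Ithaca: 30 × €4 = €120
  Dairy3→Ithaca: 20 × €4 = €80
Total = 200 + 120 + 80 = €400.
(Supply check: Dairy1 ships 40; Dairy2 ships 30; Dairy3 ships 20.)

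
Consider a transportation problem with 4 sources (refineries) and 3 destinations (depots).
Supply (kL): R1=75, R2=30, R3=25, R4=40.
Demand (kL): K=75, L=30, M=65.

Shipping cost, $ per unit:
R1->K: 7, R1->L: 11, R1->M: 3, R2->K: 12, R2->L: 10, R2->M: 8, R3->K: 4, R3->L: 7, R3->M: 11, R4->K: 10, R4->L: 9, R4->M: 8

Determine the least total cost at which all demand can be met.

1065

An optimal shipping plan:
  R1–K: 10 × $7 = $70
  R1–M: 65 × $3 = $195
  R2–L: 30 × $10 = $300
  R3–K: 25 × $4 = $100
  R4–K: 40 × $10 = $400
Total = 70 + 195 + 300 + 100 + 400 = $1065.
(Supply check: R1 ships 75; R2 ships 30; R3 ships 25; R4 ships 40.)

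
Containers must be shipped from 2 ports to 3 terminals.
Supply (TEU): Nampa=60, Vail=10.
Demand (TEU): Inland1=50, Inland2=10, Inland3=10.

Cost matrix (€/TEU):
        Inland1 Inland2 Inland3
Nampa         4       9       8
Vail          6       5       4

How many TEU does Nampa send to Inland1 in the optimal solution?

50

Solving gives:
  Nampa–Inland1: 50 × €4 = €200
  Nampa–Inland2: 10 × €9 = €90
  Vail–Inland3: 10 × €4 = €40
Total cost = €330.
So Nampa→Inland1 carries 50 TEU.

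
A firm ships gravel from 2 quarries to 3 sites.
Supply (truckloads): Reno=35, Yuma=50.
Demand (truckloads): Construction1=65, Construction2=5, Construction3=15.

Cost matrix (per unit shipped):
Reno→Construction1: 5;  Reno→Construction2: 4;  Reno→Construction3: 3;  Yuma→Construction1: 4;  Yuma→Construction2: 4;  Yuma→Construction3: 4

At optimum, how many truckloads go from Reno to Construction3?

The minimum-cost plan:
  Reno–Construction1: 15 truckloads
  Reno–Construction2: 5 truckloads
  Reno–Construction3: 15 truckloads
  Yuma–Construction1: 50 truckloads
Total cost = 340.
So Reno→Construction3 carries 15 truckloads.

15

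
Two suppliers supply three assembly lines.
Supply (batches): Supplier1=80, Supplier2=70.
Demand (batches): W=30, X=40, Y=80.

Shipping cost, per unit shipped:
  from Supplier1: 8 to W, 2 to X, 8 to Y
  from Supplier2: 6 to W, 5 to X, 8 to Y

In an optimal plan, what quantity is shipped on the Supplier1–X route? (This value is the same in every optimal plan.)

40

The minimum-cost plan:
  Supplier1–X: 40 × 2 = 80
  Supplier1–Y: 40 × 8 = 320
  Supplier2–W: 30 × 6 = 180
  Supplier2–Y: 40 × 8 = 320
Total cost = 900.
So Supplier1→X carries 40 batches.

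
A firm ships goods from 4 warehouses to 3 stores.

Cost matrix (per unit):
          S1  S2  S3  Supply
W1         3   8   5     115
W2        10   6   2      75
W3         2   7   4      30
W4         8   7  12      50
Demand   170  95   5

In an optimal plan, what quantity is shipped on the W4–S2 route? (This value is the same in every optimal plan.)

25

Optimal shipments:
  W1 to S1: 115 units
  W2 to S2: 70 units
  W2 to S3: 5 units
  W3 to S1: 30 units
  W4 to S1: 25 units
  W4 to S2: 25 units
Total cost = 1210.
So W4→S2 carries 25 units.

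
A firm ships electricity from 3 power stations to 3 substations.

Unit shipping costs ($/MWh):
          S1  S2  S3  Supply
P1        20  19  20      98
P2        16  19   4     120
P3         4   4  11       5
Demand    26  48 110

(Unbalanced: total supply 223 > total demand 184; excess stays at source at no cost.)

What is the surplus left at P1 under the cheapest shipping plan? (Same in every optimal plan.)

Minimum-cost shipments:
  P1–S1: 11 × $20 = $220
  P1–S2: 48 × $19 = $912
  P2–S1: 10 × $16 = $160
  P2–S3: 110 × $4 = $440
  P3–S1: 5 × $4 = $20
Total cost = $1752.
P1 ships 59 of its 98, leaving 39.

39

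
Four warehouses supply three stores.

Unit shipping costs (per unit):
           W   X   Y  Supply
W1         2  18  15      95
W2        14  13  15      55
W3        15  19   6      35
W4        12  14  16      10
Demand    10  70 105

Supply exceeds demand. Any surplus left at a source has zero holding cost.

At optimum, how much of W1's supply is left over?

10

Minimum-cost shipments:
  W1 to W: 10 × 2 = 20
  W1 to X: 5 × 18 = 90
  W1 to Y: 70 × 15 = 1050
  W2 to X: 55 × 13 = 715
  W3 to Y: 35 × 6 = 210
  W4 to X: 10 × 14 = 140
Total cost = 2225.
W1 ships 85 of its 95, leaving 10.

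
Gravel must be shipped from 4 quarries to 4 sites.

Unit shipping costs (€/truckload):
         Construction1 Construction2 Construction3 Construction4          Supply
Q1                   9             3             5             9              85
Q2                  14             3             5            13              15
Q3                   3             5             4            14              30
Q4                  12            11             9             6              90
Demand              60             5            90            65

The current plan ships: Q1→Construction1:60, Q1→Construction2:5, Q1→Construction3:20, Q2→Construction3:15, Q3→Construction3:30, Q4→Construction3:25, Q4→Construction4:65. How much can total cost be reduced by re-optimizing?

175

Current plan cost = 60·9 + 5·3 + 20·5 + 15·5 + 30·4 + 25·9 + 65·6 = €1465.
Optimal plan:
  Q1->Construction1: 5 truckloads
  Q1->Construction2: 5 truckloads
  Q1->Construction3: 75 truckloads
  Q2->Construction3: 15 truckloads
  Q3->Construction1: 30 truckloads
  Q4->Construction1: 25 truckloads
  Q4->Construction4: 65 truckloads
Optimal cost = €1290.
Saving = 1465 − 1290 = €175.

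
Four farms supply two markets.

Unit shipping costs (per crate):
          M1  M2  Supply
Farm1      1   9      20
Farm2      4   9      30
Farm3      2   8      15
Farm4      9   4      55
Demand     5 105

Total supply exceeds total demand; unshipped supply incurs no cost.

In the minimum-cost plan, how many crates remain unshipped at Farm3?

0

Minimum-cost shipments:
  Farm1–M1: 5 × 1 = 5
  Farm1–M2: 5 × 9 = 45
  Farm2–M2: 30 × 9 = 270
  Farm3–M2: 15 × 8 = 120
  Farm4–M2: 55 × 4 = 220
Total cost = 660.
Farm3 ships 15 of its 15, leaving 0.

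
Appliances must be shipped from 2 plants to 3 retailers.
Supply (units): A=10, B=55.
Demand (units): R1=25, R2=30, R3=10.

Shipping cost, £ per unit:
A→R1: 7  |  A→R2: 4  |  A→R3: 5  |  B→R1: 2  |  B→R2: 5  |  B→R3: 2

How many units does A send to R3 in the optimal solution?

0

Solving gives:
  A–R2: 10 units
  B–R1: 25 units
  B–R2: 20 units
  B–R3: 10 units
Total cost = £210.
The route A→R3 is not used.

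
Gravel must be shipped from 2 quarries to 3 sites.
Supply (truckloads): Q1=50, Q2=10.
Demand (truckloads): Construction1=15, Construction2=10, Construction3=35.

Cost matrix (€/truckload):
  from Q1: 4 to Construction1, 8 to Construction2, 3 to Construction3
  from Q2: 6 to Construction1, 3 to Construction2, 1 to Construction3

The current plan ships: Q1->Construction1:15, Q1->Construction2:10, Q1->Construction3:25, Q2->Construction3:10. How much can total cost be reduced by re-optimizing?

Current plan cost = 15·4 + 10·8 + 25·3 + 10·1 = €225.
Optimal plan:
  Q1->Construction1: 15 × €4 = €60
  Q1->Construction3: 35 × €3 = €105
  Q2->Construction2: 10 × €3 = €30
Optimal cost = €195.
Saving = 225 − 195 = €30.

30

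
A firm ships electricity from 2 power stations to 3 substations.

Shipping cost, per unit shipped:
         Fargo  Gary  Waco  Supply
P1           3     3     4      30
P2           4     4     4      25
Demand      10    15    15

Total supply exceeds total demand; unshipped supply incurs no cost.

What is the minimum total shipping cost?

135

Optimal allocation:
  P1–Fargo: 10 MWh
  P1–Gary: 15 MWh
  P1–Waco: 5 MWh
  P2–Waco: 10 MWh
Total cost = 135.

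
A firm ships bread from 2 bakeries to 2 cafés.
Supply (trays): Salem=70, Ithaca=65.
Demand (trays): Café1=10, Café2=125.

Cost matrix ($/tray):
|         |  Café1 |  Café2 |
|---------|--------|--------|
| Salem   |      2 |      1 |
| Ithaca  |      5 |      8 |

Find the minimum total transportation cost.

A cheapest plan:
  Salem->Café2: 70 × $1 = $70
  Ithaca->Café1: 10 × $5 = $50
  Ithaca->Café2: 55 × $8 = $440
Total = 70 + 50 + 440 = $560.

560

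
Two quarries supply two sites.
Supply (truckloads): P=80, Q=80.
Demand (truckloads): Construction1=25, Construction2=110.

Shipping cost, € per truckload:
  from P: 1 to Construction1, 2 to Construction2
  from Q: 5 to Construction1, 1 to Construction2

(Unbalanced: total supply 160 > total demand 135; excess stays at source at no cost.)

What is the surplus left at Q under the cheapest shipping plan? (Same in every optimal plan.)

An optimal plan:
  P→Construction1: 25 × €1 = €25
  P→Construction2: 30 × €2 = €60
  Q→Construction2: 80 × €1 = €80
Total cost = €165.
Q ships 80 of its 80, leaving 0.

0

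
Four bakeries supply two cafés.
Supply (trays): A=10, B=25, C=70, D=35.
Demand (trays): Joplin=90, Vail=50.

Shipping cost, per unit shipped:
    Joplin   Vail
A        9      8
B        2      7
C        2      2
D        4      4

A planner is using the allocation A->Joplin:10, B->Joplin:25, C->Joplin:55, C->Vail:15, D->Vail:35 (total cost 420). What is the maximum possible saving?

Current plan cost = 10·9 + 25·2 + 55·2 + 15·2 + 35·4 = 420.
Optimal plan:
  A to Vail: 10 × 8 = 80
  B to Joplin: 25 × 2 = 50
  C to Joplin: 30 × 2 = 60
  C to Vail: 40 × 2 = 80
  D to Joplin: 35 × 4 = 140
Optimal cost = 410.
Saving = 420 − 410 = 10.

10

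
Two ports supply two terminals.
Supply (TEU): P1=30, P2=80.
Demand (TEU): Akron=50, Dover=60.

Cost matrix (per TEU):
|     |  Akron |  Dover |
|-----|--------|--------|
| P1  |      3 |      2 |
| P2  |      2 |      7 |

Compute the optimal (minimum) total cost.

One minimum-cost allocation:
  P1–Dover: 30 × 2 = 60
  P2–Akron: 50 × 2 = 100
  P2–Dover: 30 × 7 = 210
Total = 60 + 100 + 210 = 370.

370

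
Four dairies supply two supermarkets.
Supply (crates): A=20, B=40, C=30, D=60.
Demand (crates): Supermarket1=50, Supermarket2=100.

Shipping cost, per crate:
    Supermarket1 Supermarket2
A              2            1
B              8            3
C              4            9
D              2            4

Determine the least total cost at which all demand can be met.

460

Optimal allocation:
  A->Supermarket2: 20 × 1 = 20
  B->Supermarket2: 40 × 3 = 120
  C->Supermarket1: 30 × 4 = 120
  D->Supermarket1: 20 × 2 = 40
  D->Supermarket2: 40 × 4 = 160
Total = 20 + 120 + 120 + 40 + 160 = 460.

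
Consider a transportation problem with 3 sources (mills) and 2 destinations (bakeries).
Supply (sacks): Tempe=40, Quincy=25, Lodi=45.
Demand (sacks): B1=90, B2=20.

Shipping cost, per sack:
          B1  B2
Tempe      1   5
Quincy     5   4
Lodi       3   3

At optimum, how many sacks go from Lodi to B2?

0

Solving gives:
  Tempe→B1: 40 × 1 = 40
  Quincy→B1: 5 × 5 = 25
  Quincy→B2: 20 × 4 = 80
  Lodi→B1: 45 × 3 = 135
Total cost = 280.
The route Lodi→B2 is not used.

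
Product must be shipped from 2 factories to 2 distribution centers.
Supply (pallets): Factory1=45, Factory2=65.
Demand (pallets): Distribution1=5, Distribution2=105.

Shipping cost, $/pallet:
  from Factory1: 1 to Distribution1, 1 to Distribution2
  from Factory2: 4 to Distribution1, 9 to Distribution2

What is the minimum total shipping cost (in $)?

605

A cheapest plan:
  Factory1 to Distribution2: 45 × $1 = $45
  Factory2 to Distribution1: 5 × $4 = $20
  Factory2 to Distribution2: 60 × $9 = $540
Total = 45 + 20 + 540 = $605.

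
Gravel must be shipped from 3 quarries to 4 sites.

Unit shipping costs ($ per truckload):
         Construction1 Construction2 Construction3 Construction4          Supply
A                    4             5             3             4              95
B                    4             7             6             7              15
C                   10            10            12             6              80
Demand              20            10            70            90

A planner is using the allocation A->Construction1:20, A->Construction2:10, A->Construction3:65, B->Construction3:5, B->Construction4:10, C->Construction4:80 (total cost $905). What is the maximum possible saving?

Current plan cost = 20·4 + 10·5 + 65·3 + 5·6 + 10·7 + 80·6 = $905.
Optimal plan:
  A→Construction1: 5 × $4 = $20
  A→Construction2: 10 × $5 = $50
  A→Construction3: 70 × $3 = $210
  A→Construction4: 10 × $4 = $40
  B→Construction1: 15 × $4 = $60
  C→Construction4: 80 × $6 = $480
Optimal cost = $860.
Saving = 905 − 860 = $45.

45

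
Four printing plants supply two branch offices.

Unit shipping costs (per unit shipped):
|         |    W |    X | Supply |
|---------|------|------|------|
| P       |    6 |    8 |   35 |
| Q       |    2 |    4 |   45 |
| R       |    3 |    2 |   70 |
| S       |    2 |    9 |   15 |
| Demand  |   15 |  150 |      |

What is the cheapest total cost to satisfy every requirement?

One minimum-cost allocation:
  P to X: 35 × 8 = 280
  Q to X: 45 × 4 = 180
  R to X: 70 × 2 = 140
  S to W: 15 × 2 = 30
Total = 280 + 180 + 140 + 30 = 630.

630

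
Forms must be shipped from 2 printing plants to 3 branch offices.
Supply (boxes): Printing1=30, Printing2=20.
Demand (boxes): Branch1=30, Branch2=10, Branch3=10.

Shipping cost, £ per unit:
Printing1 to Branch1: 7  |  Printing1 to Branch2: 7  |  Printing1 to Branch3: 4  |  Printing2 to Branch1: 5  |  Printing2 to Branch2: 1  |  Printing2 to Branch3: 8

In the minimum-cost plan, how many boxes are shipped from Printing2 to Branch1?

10

Optimal shipments:
  Printing1->Branch1: 20 × £7 = £140
  Printing1->Branch3: 10 × £4 = £40
  Printing2->Branch1: 10 × £5 = £50
  Printing2->Branch2: 10 × £1 = £10
Total cost = £240.
So Printing2→Branch1 carries 10 boxes.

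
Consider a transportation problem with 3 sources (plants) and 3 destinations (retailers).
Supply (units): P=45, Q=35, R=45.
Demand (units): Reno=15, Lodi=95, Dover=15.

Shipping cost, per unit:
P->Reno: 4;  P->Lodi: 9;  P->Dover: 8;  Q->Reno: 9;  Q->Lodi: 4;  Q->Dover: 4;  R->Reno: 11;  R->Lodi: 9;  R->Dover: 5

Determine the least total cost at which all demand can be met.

A cheapest plan:
  P–Reno: 15 × 4 = 60
  P–Lodi: 30 × 9 = 270
  Q–Lodi: 35 × 4 = 140
  R–Lodi: 30 × 9 = 270
  R–Dover: 15 × 5 = 75
Total = 60 + 270 + 140 + 270 + 75 = 815.

815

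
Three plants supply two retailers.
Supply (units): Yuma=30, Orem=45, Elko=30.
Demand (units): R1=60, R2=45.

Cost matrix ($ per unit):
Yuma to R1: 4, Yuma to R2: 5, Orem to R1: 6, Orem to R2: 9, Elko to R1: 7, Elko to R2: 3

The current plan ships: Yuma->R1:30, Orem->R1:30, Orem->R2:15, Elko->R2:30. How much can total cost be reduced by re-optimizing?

30

Current plan cost = 30·4 + 30·6 + 15·9 + 30·3 = $525.
Optimal plan:
  Yuma→R1: 15 × $4 = $60
  Yuma→R2: 15 × $5 = $75
  Orem→R1: 45 × $6 = $270
  Elko→R2: 30 × $3 = $90
Optimal cost = $495.
Saving = 525 − 495 = $30.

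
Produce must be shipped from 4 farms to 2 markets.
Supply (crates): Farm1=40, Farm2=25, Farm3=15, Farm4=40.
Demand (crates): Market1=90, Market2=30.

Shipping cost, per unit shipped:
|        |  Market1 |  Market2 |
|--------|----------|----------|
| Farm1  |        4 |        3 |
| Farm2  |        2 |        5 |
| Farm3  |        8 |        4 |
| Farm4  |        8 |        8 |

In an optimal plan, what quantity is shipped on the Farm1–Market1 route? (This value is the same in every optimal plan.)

Optimal shipments:
  Farm1 to Market1: 25 crates
  Farm1 to Market2: 15 crates
  Farm2 to Market1: 25 crates
  Farm3 to Market2: 15 crates
  Farm4 to Market1: 40 crates
Total cost = 575.
So Farm1→Market1 carries 25 crates.

25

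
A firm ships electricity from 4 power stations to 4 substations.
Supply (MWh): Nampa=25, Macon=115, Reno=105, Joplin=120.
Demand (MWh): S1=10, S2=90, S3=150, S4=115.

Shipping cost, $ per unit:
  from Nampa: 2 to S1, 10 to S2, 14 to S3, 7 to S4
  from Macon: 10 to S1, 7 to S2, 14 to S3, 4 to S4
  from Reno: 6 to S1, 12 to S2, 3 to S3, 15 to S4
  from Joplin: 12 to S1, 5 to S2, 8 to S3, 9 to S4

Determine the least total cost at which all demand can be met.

A cheapest plan:
  Nampa–S1: 10 MWh
  Nampa–S2: 15 MWh
  Macon–S4: 115 MWh
  Reno–S3: 105 MWh
  Joplin–S2: 75 MWh
  Joplin–S3: 45 MWh
Total cost = $1680.

1680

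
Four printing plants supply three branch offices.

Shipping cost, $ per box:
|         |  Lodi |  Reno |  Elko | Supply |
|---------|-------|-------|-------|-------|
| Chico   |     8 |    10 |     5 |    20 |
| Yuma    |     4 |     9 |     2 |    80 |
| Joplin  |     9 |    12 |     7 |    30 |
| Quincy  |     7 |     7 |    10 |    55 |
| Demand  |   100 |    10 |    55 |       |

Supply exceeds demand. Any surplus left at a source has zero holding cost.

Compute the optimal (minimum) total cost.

A cheapest plan:
  Chico->Elko: 20 × $5 = $100
  Yuma->Lodi: 55 × $4 = $220
  Yuma->Elko: 25 × $2 = $50
  Joplin->Elko: 10 × $7 = $70
  Quincy->Lodi: 45 × $7 = $315
  Quincy->Reno: 10 × $7 = $70
Total = 100 + 220 + 50 + 70 + 315 + 70 = $825.
(Supply check: Chico ships 20; Yuma ships 80; Joplin ships 10; Quincy ships 55.)

825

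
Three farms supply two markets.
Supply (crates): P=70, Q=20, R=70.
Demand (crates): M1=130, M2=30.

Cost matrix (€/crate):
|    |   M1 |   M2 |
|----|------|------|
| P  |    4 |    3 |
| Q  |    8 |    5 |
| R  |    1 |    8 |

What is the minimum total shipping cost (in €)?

One minimum-cost allocation:
  P–M1: 60 × €4 = €240
  P–M2: 10 × €3 = €30
  Q–M2: 20 × €5 = €100
  R–M1: 70 × €1 = €70
Total = 240 + 30 + 100 + 70 = €440.
(Supply check: P ships 70; Q ships 20; R ships 70.)

440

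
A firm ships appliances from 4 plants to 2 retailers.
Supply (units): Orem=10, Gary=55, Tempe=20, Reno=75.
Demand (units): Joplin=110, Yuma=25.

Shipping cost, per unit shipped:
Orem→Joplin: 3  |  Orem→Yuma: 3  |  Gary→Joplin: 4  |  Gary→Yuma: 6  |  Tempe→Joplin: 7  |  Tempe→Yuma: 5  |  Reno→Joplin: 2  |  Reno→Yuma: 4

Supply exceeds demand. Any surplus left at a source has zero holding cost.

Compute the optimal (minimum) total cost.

An optimal shipping plan:
  Orem→Yuma: 10 × 3 = 30
  Gary→Joplin: 35 × 4 = 140
  Tempe→Yuma: 15 × 5 = 75
  Reno→Joplin: 75 × 2 = 150
Total = 30 + 140 + 75 + 150 = 395.

395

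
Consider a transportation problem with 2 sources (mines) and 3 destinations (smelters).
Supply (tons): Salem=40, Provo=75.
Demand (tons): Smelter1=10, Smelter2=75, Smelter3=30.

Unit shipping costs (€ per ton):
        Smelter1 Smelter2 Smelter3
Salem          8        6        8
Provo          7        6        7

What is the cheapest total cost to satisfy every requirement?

730

A cheapest plan:
  Salem–Smelter2: 40 × €6 = €240
  Provo–Smelter1: 10 × €7 = €70
  Provo–Smelter2: 35 × €6 = €210
  Provo–Smelter3: 30 × €7 = €210
Total = 240 + 70 + 210 + 210 = €730.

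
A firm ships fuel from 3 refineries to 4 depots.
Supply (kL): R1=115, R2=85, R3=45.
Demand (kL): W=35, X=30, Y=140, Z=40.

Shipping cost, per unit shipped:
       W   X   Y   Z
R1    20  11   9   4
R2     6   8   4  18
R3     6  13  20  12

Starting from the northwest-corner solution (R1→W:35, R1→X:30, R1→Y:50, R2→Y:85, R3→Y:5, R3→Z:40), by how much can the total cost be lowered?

Current plan cost = 35·20 + 30·11 + 50·9 + 85·4 + 5·20 + 40·12 = 2400.
Optimal plan:
  R1–X: 20 × 11 = 220
  R1–Y: 55 × 9 = 495
  R1–Z: 40 × 4 = 160
  R2–Y: 85 × 4 = 340
  R3–W: 35 × 6 = 210
  R3–X: 10 × 13 = 130
Optimal cost = 1555.
Saving = 2400 − 1555 = 845.

845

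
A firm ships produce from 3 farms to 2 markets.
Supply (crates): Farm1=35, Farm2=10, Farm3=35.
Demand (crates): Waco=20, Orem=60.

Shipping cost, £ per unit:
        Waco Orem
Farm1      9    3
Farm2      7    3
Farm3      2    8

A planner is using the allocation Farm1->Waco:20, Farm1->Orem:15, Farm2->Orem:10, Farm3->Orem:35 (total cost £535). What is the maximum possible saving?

Current plan cost = 20·9 + 15·3 + 10·3 + 35·8 = £535.
Optimal plan:
  Farm1->Orem: 35 × £3 = £105
  Farm2->Orem: 10 × £3 = £30
  Farm3->Waco: 20 × £2 = £40
  Farm3->Orem: 15 × £8 = £120
Optimal cost = £295.
Saving = 535 − 295 = £240.

240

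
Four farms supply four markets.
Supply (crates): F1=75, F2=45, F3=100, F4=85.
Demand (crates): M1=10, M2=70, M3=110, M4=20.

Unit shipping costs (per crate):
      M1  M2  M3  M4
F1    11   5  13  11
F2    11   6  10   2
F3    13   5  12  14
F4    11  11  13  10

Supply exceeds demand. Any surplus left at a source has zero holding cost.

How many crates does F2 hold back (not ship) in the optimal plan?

An optimal plan:
  F1→M2: 70 × 5 = 350
  F2→M3: 25 × 10 = 250
  F2→M4: 20 × 2 = 40
  F3→M3: 85 × 12 = 1020
  F4→M1: 10 × 11 = 110
Total cost = 1770.
F2 ships 45 of its 45, leaving 0.

0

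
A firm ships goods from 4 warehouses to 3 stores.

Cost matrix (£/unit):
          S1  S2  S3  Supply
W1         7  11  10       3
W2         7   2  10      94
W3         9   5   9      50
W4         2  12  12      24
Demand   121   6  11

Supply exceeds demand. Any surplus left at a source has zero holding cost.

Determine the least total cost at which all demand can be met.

850

A cheapest plan:
  W1->S1: 3 × £7 = £21
  W2->S1: 88 × £7 = £616
  W2->S2: 6 × £2 = £12
  W3->S1: 6 × £9 = £54
  W3->S3: 11 × £9 = £99
  W4->S1: 24 × £2 = £48
Total = 21 + 616 + 12 + 54 + 99 + 48 = £850.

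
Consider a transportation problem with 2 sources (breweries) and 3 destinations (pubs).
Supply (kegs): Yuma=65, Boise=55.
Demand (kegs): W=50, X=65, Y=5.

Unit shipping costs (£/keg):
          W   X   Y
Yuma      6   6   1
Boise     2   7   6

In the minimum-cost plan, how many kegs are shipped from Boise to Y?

0

The minimum-cost plan:
  Yuma→X: 60 × £6 = £360
  Yuma→Y: 5 × £1 = £5
  Boise→W: 50 × £2 = £100
  Boise→X: 5 × £7 = £35
Total cost = £500.
The route Boise→Y is not used.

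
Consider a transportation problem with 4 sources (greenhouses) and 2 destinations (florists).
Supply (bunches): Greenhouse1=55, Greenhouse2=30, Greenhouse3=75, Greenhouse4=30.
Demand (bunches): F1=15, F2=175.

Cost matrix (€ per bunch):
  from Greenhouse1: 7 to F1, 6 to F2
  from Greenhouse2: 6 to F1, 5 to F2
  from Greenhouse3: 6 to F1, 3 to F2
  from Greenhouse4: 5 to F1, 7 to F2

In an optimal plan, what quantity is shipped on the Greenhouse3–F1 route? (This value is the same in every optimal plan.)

0

Optimal shipments:
  Greenhouse1 to F2: 55 × €6 = €330
  Greenhouse2 to F2: 30 × €5 = €150
  Greenhouse3 to F2: 75 × €3 = €225
  Greenhouse4 to F1: 15 × €5 = €75
  Greenhouse4 to F2: 15 × €7 = €105
Total cost = €885.
The route Greenhouse3→F1 is not used.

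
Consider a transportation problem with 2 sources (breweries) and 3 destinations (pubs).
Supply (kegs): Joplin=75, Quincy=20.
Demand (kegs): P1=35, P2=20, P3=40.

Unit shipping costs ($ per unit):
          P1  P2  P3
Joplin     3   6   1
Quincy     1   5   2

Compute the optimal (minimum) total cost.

One minimum-cost allocation:
  Joplin->P1: 15 kegs
  Joplin->P2: 20 kegs
  Joplin->P3: 40 kegs
  Quincy->P1: 20 kegs
Total cost = $225.

225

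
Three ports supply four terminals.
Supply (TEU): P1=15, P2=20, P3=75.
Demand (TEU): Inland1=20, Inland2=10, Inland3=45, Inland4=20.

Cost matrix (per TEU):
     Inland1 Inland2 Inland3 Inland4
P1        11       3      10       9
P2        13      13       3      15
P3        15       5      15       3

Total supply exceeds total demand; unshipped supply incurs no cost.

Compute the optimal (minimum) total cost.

770

One minimum-cost allocation:
  P1–Inland3: 15 × 10 = 150
  P2–Inland3: 20 × 3 = 60
  P3–Inland1: 20 × 15 = 300
  P3–Inland2: 10 × 5 = 50
  P3–Inland3: 10 × 15 = 150
  P3–Inland4: 20 × 3 = 60
Total = 150 + 60 + 300 + 50 + 150 + 60 = 770.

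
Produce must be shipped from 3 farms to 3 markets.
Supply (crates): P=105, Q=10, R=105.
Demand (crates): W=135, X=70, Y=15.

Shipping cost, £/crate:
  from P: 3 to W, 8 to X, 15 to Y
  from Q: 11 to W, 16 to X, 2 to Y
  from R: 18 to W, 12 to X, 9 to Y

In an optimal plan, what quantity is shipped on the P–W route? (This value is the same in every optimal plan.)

105

The minimum-cost plan:
  P→W: 105 crates
  Q→Y: 10 crates
  R→W: 30 crates
  R→X: 70 crates
  R→Y: 5 crates
Total cost = £1760.
So P→W carries 105 crates.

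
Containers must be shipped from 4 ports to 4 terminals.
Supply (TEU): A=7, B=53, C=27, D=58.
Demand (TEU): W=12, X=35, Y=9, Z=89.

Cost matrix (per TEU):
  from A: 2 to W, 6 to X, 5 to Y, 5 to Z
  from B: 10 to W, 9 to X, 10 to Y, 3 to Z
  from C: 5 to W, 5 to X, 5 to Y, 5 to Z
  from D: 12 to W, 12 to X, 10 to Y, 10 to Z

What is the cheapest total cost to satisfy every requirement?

914

An optimal shipping plan:
  A->W: 7 × 2 = 14
  B->Z: 53 × 3 = 159
  C->W: 5 × 5 = 25
  C->X: 22 × 5 = 110
  D->X: 13 × 12 = 156
  D->Y: 9 × 10 = 90
  D->Z: 36 × 10 = 360
Total = 14 + 159 + 25 + 110 + 156 + 90 + 360 = 914.
(Supply check: A ships 7; B ships 53; C ships 27; D ships 58.)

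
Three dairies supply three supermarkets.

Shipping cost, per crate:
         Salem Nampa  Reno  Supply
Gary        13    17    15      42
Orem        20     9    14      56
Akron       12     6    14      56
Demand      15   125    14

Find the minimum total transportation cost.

1466

Optimal allocation:
  Gary→Salem: 15 × 13 = 195
  Gary→Nampa: 13 × 17 = 221
  Gary→Reno: 14 × 15 = 210
  Orem→Nampa: 56 × 9 = 504
  Akron→Nampa: 56 × 6 = 336
Total = 195 + 221 + 210 + 504 + 336 = 1466.
(Supply check: Gary ships 42; Orem ships 56; Akron ships 56.)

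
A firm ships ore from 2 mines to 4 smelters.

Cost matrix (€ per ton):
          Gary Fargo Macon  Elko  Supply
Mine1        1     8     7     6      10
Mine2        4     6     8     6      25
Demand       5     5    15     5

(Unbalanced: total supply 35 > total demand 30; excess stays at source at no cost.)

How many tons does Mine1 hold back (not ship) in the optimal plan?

An optimal plan:
  Mine1->Gary: 5 × €1 = €5
  Mine1->Macon: 5 × €7 = €35
  Mine2->Fargo: 5 × €6 = €30
  Mine2->Macon: 10 × €8 = €80
  Mine2->Elko: 5 × €6 = €30
Total cost = €180.
Mine1 ships 10 of its 10, leaving 0.

0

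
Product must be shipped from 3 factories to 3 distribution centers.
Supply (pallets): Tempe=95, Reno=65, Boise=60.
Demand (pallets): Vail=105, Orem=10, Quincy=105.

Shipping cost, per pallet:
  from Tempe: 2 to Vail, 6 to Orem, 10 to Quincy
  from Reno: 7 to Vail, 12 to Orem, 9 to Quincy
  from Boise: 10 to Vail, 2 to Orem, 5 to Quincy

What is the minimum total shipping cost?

A cheapest plan:
  Tempe–Vail: 95 × 2 = 190
  Reno–Vail: 10 × 7 = 70
  Reno–Quincy: 55 × 9 = 495
  Boise–Orem: 10 × 2 = 20
  Boise–Quincy: 50 × 5 = 250
Total = 190 + 70 + 495 + 20 + 250 = 1025.

1025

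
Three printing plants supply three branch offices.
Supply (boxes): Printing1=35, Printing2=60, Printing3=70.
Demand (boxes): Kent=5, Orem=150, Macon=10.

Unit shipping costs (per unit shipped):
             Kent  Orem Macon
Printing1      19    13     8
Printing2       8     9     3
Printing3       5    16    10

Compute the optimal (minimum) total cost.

2000

One minimum-cost allocation:
  Printing1->Orem: 35 × 13 = 455
  Printing2->Orem: 50 × 9 = 450
  Printing2->Macon: 10 × 3 = 30
  Printing3->Kent: 5 × 5 = 25
  Printing3->Orem: 65 × 16 = 1040
Total = 455 + 450 + 30 + 25 + 1040 = 2000.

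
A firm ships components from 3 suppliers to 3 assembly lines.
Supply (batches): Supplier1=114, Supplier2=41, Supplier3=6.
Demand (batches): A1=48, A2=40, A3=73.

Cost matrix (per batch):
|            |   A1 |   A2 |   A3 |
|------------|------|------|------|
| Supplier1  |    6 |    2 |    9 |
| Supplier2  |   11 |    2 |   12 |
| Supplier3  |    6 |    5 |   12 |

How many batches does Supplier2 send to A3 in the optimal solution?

1

Optimal shipments:
  Supplier1 to A1: 42 × 6 = 252
  Supplier1 to A3: 72 × 9 = 648
  Supplier2 to A2: 40 × 2 = 80
  Supplier2 to A3: 1 × 12 = 12
  Supplier3 to A1: 6 × 6 = 36
Total cost = 1028.
So Supplier2→A3 carries 1 batches.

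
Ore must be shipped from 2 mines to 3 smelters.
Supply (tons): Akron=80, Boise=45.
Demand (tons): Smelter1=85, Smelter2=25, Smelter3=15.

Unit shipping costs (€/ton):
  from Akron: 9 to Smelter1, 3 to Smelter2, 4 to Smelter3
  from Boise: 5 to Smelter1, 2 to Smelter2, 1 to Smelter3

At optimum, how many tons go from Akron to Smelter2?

Optimal shipments:
  Akron→Smelter1: 40 × €9 = €360
  Akron→Smelter2: 25 × €3 = €75
  Akron→Smelter3: 15 × €4 = €60
  Boise→Smelter1: 45 × €5 = €225
Total cost = €720.
So Akron→Smelter2 carries 25 tons.

25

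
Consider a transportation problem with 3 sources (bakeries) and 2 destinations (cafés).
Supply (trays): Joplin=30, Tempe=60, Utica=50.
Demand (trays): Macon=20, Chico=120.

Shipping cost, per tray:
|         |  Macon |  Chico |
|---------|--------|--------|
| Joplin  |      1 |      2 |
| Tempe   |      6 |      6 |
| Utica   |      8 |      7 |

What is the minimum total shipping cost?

A cheapest plan:
  Joplin to Macon: 20 × 1 = 20
  Joplin to Chico: 10 × 2 = 20
  Tempe to Chico: 60 × 6 = 360
  Utica to Chico: 50 × 7 = 350
Total = 20 + 20 + 360 + 350 = 750.

750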